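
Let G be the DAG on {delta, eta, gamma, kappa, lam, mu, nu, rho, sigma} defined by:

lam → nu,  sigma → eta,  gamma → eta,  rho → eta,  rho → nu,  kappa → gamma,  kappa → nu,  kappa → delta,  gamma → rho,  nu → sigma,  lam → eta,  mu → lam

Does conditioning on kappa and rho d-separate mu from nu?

No — mu and nu are not d-separated given {kappa, rho}.

Enumerating the 6 paths from mu to nu and testing each for blocking by {kappa, rho}:
Path 1: mu → lam → eta ← rho → nu
  eta is a collider here and neither eta nor any of its descendants is conditioned on, so the collider stays closed — the path is blocked at eta.
Path 2: mu → lam → eta ← rho ← gamma ← kappa → nu
  eta is a collider here and neither eta nor any of its descendants is conditioned on, so the collider stays closed — the path is blocked at eta.
Path 3: mu → lam → eta ← sigma ← nu
  eta is a collider here and neither eta nor any of its descendants is conditioned on, so the collider stays closed — the path is blocked at eta.
Path 4: mu → lam → eta ← gamma → rho → nu
  eta is a collider here and neither eta nor any of its descendants is conditioned on, so the collider stays closed — the path is blocked at eta.
Path 5: mu → lam → eta ← gamma ← kappa → nu
  eta is a collider here and neither eta nor any of its descendants is conditioned on, so the collider stays closed — the path is blocked at eta.
Path 6: mu → lam → nu
  lam is a chain and lam is not conditioned on — no node blocks this path, so it is active.
At least one path is unblocked, so d-separation fails.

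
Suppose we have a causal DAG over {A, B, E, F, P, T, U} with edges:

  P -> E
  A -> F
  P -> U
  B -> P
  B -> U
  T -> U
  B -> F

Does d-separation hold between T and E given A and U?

No — T and E are not d-separated given {A, U}.

Enumerating the 2 paths from T to E and testing each for blocking by {A, U}:
Path 1: T → U ← P → E
  U is a collider and U is conditioned on, which opens it; P is a fork and P is not conditioned on — no node blocks this path, so it is active.
Path 2: T → U ← B → P → E
  U is a collider and U is conditioned on, which opens it; B is a fork and B is not conditioned on; P is a chain and P is not conditioned on — no node blocks this path, so it is active.
Because an active path exists, T and E are not d-separated.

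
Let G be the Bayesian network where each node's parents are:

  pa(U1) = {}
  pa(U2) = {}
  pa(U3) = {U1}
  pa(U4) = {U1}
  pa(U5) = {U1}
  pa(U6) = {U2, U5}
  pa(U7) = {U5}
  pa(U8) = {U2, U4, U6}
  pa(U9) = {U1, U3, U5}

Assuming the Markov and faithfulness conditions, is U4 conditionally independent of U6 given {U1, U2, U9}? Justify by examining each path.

5 paths connect U4 and U6; each must be blocked for d-separation to hold:
Path 1: U4 ← U1 → U5 → U6
  U1 is a fork here and U1 is conditioned on, so the path is blocked at U1.
Path 2: U4 ← U1 → U9 ← U5 → U6
  U1 is a fork here and U1 is conditioned on, so the path is blocked at U1.
Path 3: U4 ← U1 → U3 → U9 ← U5 → U6
  U1 is a fork here and U1 is conditioned on, so the path is blocked at U1.
Path 4: U4 → U8 ← U2 → U6
  U8 is a collider here and neither U8 nor any of its descendants is conditioned on, so the collider stays closed — the path is blocked at U8.
Path 5: U4 → U8 ← U6
  U8 is a collider here and neither U8 nor any of its descendants is conditioned on, so the collider stays closed — the path is blocked at U8.
All paths are blocked; U4 ⊥ U6 | {U1, U2, U9} holds.

Yes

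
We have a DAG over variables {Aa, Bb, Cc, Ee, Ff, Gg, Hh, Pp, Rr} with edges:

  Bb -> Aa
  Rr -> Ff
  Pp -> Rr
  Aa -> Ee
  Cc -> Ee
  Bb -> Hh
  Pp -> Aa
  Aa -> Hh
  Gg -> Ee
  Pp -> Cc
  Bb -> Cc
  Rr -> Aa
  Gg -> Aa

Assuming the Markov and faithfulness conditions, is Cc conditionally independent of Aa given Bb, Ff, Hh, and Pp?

Yes

We examine all 6 paths between Cc and Aa:
  1. Cc → Ee ← Aa — Ee:collider[blocks] ⇒ blocked
  2. Cc → Ee ← Gg → Aa — Ee:collider[blocks]; Gg:fork[open] ⇒ blocked
  3. Cc ← Bb → Aa — Bb:fork[blocks] ⇒ blocked
  4. Cc ← Bb → Hh ← Aa — Bb:fork[blocks]; Hh:collider[open] ⇒ blocked
  5. Cc ← Pp → Rr → Aa — Pp:fork[blocks]; Rr:chain[open] ⇒ blocked
  6. Cc ← Pp → Aa — Pp:fork[blocks] ⇒ blocked
All paths are blocked; Cc ⊥ Aa | {Bb, Ff, Hh, Pp} holds.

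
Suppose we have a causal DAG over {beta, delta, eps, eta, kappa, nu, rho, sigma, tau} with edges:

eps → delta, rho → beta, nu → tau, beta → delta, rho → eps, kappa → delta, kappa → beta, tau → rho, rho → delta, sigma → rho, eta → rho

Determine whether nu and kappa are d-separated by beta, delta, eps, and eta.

6 paths connect nu and kappa; each must be blocked for d-separation to hold:
Path 1: nu → tau → rho → eps → delta ← kappa
  eps is a chain here and eps is conditioned on, so the path is blocked at eps.
Path 2: nu → tau → rho → eps → delta ← beta ← kappa
  eps is a chain here and eps is conditioned on, so the path is blocked at eps.
Path 3: nu → tau → rho → delta ← kappa
  tau is a chain and tau is not conditioned on; rho is a chain and rho is not conditioned on; delta is a collider and delta is conditioned on, which opens it — no node blocks this path, so it is active.
Path 4: nu → tau → rho → delta ← beta ← kappa
  beta is a chain here and beta is conditioned on, so the path is blocked at beta.
Path 5: nu → tau → rho → beta ← kappa
  tau is a chain and tau is not conditioned on; rho is a chain and rho is not conditioned on; beta is a collider and beta is conditioned on, which opens it — no node blocks this path, so it is active.
Path 6: nu → tau → rho → beta → delta ← kappa
  beta is a chain here and beta is conditioned on, so the path is blocked at beta.
Since the path nu → tau → rho → delta ← kappa is active, nu and kappa are not d-separated given {beta, delta, eps, eta}.

No — nu and kappa are not d-separated given {beta, delta, eps, eta}.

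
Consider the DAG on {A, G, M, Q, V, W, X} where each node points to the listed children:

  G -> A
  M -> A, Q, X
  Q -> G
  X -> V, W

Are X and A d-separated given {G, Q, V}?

No

2 paths connect X and A; each must be blocked for d-separation to hold:
Path 1: X ← M → A
  M is a fork and M is not conditioned on — no node blocks this path, so it is active.
Path 2: X ← M → Q → G → A
  Q is a chain here and Q is conditioned on, so the path is blocked at Q.
At least one path is unblocked, so d-separation fails.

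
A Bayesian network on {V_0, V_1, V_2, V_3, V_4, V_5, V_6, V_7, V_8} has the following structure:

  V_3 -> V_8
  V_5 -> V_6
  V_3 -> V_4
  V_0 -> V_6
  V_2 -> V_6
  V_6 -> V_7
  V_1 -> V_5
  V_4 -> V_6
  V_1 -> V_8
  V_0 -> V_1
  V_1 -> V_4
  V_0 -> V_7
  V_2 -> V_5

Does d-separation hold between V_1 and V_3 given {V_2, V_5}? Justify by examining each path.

We examine all 6 paths between V_1 and V_3:
Path 1: V_1 → V_4 ← V_3
  V_4 is a collider here and neither V_4 nor any of its descendants is conditioned on, so the collider stays closed — the path is blocked at V_4.
Path 2: V_1 → V_8 ← V_3
  V_8 is a collider here and neither V_8 nor any of its descendants is conditioned on, so the collider stays closed — the path is blocked at V_8.
Path 3: V_1 ← V_0 → V_6 ← V_4 ← V_3
  V_6 is a collider here and neither V_6 nor any of its descendants is conditioned on, so the collider stays closed — the path is blocked at V_6.
Path 4: V_1 ← V_0 → V_7 ← V_6 ← V_4 ← V_3
  V_7 is a collider here and neither V_7 nor any of its descendants is conditioned on, so the collider stays closed — the path is blocked at V_7.
Path 5: V_1 → V_5 ← V_2 → V_6 ← V_4 ← V_3
  V_2 is a fork here and V_2 is conditioned on, so the path is blocked at V_2.
Path 6: V_1 → V_5 → V_6 ← V_4 ← V_3
  V_5 is a chain here and V_5 is conditioned on, so the path is blocked at V_5.
All paths are blocked; V_1 ⊥ V_3 | {V_2, V_5} holds.

Yes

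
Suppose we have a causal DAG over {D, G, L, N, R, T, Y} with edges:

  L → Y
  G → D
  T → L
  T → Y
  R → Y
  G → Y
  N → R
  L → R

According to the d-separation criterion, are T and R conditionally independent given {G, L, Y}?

No — T and R are not d-separated given {G, L, Y}.

4 paths connect T and R; each must be blocked for d-separation to hold:
Path 1: T → Y ← R
  Y is a collider and Y is conditioned on, which opens it — no node blocks this path, so it is active.
Path 2: T → Y ← L → R
  L is a fork here and L is conditioned on, so the path is blocked at L.
Path 3: T → L → R
  L is a chain here and L is conditioned on, so the path is blocked at L.
Path 4: T → L → Y ← R
  L is a chain here and L is conditioned on, so the path is blocked at L.
Because an active path exists, T and R are not d-separated.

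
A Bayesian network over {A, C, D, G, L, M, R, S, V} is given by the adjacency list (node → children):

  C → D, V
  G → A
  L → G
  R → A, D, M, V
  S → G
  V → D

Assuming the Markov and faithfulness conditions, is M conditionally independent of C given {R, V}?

Yes

Enumerating the 4 paths from M to C and testing each for blocking by {R, V}:
Path 1: M ← R → V → D ← C
  R is a fork here and R is conditioned on, so the path is blocked at R.
Path 2: M ← R → V ← C
  R is a fork here and R is conditioned on, so the path is blocked at R.
Path 3: M ← R → D ← V ← C
  R is a fork here and R is conditioned on, so the path is blocked at R.
Path 4: M ← R → D ← C
  R is a fork here and R is conditioned on, so the path is blocked at R.
All paths are blocked; M ⊥ C | {R, V} holds.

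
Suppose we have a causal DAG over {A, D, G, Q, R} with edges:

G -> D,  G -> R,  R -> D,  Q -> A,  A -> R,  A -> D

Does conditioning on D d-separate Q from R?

No

There are 3 undirected paths between Q and R; checking each against the conditioning set {D}:
Path 1: Q → A → R
  A is a chain and A is not conditioned on — no node blocks this path, so it is active.
Path 2: Q → A → D ← R
  A is a chain and A is not conditioned on; D is a collider and D is conditioned on, which opens it — no node blocks this path, so it is active.
Path 3: Q → A → D ← G → R
  A is a chain and A is not conditioned on; D is a collider and D is conditioned on, which opens it; G is a fork and G is not conditioned on — no node blocks this path, so it is active.
Because an active path exists, Q and R are not d-separated.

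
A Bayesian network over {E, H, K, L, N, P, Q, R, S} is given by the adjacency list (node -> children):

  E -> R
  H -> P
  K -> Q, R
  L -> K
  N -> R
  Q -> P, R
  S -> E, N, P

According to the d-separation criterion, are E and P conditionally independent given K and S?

6 paths connect E and P; each must be blocked for d-separation to hold:
  1. E ← S → P — S:fork[blocks] ⇒ blocked
  2. E ← S → N → R ← Q → P — S:fork[blocks]; N:chain[open]; R:collider[blocks]; Q:fork[open] ⇒ blocked
  3. E ← S → N → R ← K → Q → P — S:fork[blocks]; N:chain[open]; R:collider[blocks]; K:fork[blocks]; Q:chain[open] ⇒ blocked
  4. E → R ← Q → P — R:collider[blocks]; Q:fork[open] ⇒ blocked
  5. E → R ← K → Q → P — R:collider[blocks]; K:fork[blocks]; Q:chain[open] ⇒ blocked
  6. E → R ← N ← S → P — R:collider[blocks]; N:chain[open]; S:fork[blocks] ⇒ blocked
Since every path is blocked, d-separation holds.

Yes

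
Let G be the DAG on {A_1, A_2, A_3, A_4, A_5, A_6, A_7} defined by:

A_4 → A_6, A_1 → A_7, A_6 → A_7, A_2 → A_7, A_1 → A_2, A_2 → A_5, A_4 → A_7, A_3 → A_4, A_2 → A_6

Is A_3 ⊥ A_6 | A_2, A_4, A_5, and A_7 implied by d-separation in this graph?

There are 4 undirected paths between A_3 and A_6; checking each against the conditioning set {A_2, A_4, A_5, A_7}:
Path 1: A_3 → A_4 → A_7 ← A_6
  A_4 is a chain here and A_4 is conditioned on, so the path is blocked at A_4.
Path 2: A_3 → A_4 → A_7 ← A_1 → A_2 → A_6
  A_4 is a chain here and A_4 is conditioned on, so the path is blocked at A_4.
Path 3: A_3 → A_4 → A_7 ← A_2 → A_6
  A_4 is a chain here and A_4 is conditioned on, so the path is blocked at A_4.
Path 4: A_3 → A_4 → A_6
  A_4 is a chain here and A_4 is conditioned on, so the path is blocked at A_4.
Since every path is blocked, d-separation holds.

Yes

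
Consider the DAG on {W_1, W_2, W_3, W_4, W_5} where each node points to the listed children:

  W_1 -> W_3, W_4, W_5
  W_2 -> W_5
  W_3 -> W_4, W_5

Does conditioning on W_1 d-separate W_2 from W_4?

Enumerating the 4 paths from W_2 to W_4 and testing each for blocking by {W_1}:
  1. W_2 → W_5 ← W_1 → W_4 — W_5:collider[blocks]; W_1:fork[blocks] ⇒ blocked
  2. W_2 → W_5 ← W_1 → W_3 → W_4 — W_5:collider[blocks]; W_1:fork[blocks]; W_3:chain[open] ⇒ blocked
  3. W_2 → W_5 ← W_3 → W_4 — W_5:collider[blocks]; W_3:fork[open] ⇒ blocked
  4. W_2 → W_5 ← W_3 ← W_1 → W_4 — W_5:collider[blocks]; W_3:chain[open]; W_1:fork[blocks] ⇒ blocked
All paths are blocked; W_2 ⊥ W_4 | {W_1} holds.

Yes — W_2 and W_4 are d-separated given {W_1}.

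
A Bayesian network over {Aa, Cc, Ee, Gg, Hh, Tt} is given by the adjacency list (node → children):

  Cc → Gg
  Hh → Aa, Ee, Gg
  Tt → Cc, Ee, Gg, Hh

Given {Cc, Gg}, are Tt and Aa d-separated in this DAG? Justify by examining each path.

We examine all 4 paths between Tt and Aa:
Path 1: Tt → Cc → Gg ← Hh → Aa
  Cc is a chain here and Cc is conditioned on, so the path is blocked at Cc.
Path 2: Tt → Ee ← Hh → Aa
  Ee is a collider here and neither Ee nor any of its descendants is conditioned on, so the collider stays closed — the path is blocked at Ee.
Path 3: Tt → Gg ← Hh → Aa
  Gg is a collider and Gg is conditioned on, which opens it; Hh is a fork and Hh is not conditioned on — no node blocks this path, so it is active.
Path 4: Tt → Hh → Aa
  Hh is a chain and Hh is not conditioned on — no node blocks this path, so it is active.
At least one path is unblocked, so d-separation fails.

No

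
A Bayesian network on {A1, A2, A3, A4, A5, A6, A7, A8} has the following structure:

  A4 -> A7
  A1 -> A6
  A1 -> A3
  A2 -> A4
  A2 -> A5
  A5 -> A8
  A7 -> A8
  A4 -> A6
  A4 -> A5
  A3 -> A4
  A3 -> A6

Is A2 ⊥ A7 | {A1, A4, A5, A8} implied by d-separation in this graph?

Yes — A2 and A7 are d-separated given {A1, A4, A5, A8}.

4 paths connect A2 and A7; each must be blocked for d-separation to hold:
  1. A2 → A5 → A8 ← A7 — A5:chain[blocks]; A8:collider[open] ⇒ blocked
  2. A2 → A5 ← A4 → A7 — A5:collider[open]; A4:fork[blocks] ⇒ blocked
  3. A2 → A4 → A7 — A4:chain[blocks] ⇒ blocked
  4. A2 → A4 → A5 → A8 ← A7 — A4:chain[blocks]; A5:chain[blocks]; A8:collider[open] ⇒ blocked
Since every path is blocked, d-separation holds.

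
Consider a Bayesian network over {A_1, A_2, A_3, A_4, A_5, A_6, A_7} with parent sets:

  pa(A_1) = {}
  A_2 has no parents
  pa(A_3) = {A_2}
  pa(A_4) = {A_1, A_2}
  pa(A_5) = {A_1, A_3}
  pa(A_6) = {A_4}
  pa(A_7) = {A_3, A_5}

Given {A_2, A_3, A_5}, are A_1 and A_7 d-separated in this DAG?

Yes

4 paths connect A_1 and A_7; each must be blocked for d-separation to hold:
Path 1: A_1 → A_5 → A_7
  A_5 is a chain here and A_5 is conditioned on, so the path is blocked at A_5.
Path 2: A_1 → A_5 ← A_3 → A_7
  A_3 is a fork here and A_3 is conditioned on, so the path is blocked at A_3.
Path 3: A_1 → A_4 ← A_2 → A_3 → A_7
  A_4 is a collider here and neither A_4 nor any of its descendants is conditioned on, so the collider stays closed — the path is blocked at A_4.
Path 4: A_1 → A_4 ← A_2 → A_3 → A_5 → A_7
  A_4 is a collider here and neither A_4 nor any of its descendants is conditioned on, so the collider stays closed — the path is blocked at A_4.
Every path is blocked, so A_1 and A_7 are d-separated given {A_2, A_3, A_5}.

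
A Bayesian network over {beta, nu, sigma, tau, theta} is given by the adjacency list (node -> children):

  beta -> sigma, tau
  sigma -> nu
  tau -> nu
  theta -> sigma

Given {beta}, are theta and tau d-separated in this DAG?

Enumerating the 2 paths from theta to tau and testing each for blocking by {beta}:
Path 1: theta → sigma → nu ← tau
  nu is a collider here and neither nu nor any of its descendants is conditioned on, so the collider stays closed — the path is blocked at nu.
Path 2: theta → sigma ← beta → tau
  sigma is a collider here and neither sigma nor any of its descendants is conditioned on, so the collider stays closed — the path is blocked at sigma.
Every path is blocked, so theta and tau are d-separated given {beta}.

Yes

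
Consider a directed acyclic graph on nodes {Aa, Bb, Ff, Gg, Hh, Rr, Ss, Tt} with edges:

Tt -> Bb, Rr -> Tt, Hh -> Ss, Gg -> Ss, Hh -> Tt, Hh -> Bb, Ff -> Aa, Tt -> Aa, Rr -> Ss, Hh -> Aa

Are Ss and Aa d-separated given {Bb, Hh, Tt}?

Yes

Enumerating the 6 paths from Ss to Aa and testing each for blocking by {Bb, Hh, Tt}:
Path 1: Ss ← Rr → Tt → Bb ← Hh → Aa
  Tt is a chain here and Tt is conditioned on, so the path is blocked at Tt.
Path 2: Ss ← Rr → Tt ← Hh → Aa
  Hh is a fork here and Hh is conditioned on, so the path is blocked at Hh.
Path 3: Ss ← Rr → Tt → Aa
  Tt is a chain here and Tt is conditioned on, so the path is blocked at Tt.
Path 4: Ss ← Hh → Bb ← Tt → Aa
  Hh is a fork here and Hh is conditioned on, so the path is blocked at Hh.
Path 5: Ss ← Hh → Tt → Aa
  Hh is a fork here and Hh is conditioned on, so the path is blocked at Hh.
Path 6: Ss ← Hh → Aa
  Hh is a fork here and Hh is conditioned on, so the path is blocked at Hh.
Every path is blocked, so Ss and Aa are d-separated given {Bb, Hh, Tt}.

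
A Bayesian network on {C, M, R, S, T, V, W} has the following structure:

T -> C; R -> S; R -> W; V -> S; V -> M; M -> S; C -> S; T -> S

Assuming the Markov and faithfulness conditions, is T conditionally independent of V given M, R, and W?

Enumerating the 4 paths from T to V and testing each for blocking by {M, R, W}:
Path 1: T → S ← V
  S is a collider here and neither S nor any of its descendants is conditioned on, so the collider stays closed — the path is blocked at S.
Path 2: T → S ← M ← V
  S is a collider here and neither S nor any of its descendants is conditioned on, so the collider stays closed — the path is blocked at S.
Path 3: T → C → S ← V
  S is a collider here and neither S nor any of its descendants is conditioned on, so the collider stays closed — the path is blocked at S.
Path 4: T → C → S ← M ← V
  S is a collider here and neither S nor any of its descendants is conditioned on, so the collider stays closed — the path is blocked at S.
Since every path is blocked, d-separation holds.

Yes — T and V are d-separated given {M, R, W}.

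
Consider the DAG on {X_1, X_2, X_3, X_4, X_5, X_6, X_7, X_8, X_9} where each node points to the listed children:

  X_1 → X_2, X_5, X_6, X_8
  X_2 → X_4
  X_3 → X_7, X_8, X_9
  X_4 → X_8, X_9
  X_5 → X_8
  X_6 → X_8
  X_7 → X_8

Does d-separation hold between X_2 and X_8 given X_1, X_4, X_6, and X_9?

Yes

We examine all 6 paths between X_2 and X_8:
  1. X_2 ← X_1 → X_5 → X_8 — X_1:fork[blocks]; X_5:chain[open] ⇒ blocked
  2. X_2 ← X_1 → X_6 → X_8 — X_1:fork[blocks]; X_6:chain[blocks] ⇒ blocked
  3. X_2 ← X_1 → X_8 — X_1:fork[blocks] ⇒ blocked
  4. X_2 → X_4 → X_9 ← X_3 → X_8 — X_4:chain[blocks]; X_9:collider[open]; X_3:fork[open] ⇒ blocked
  5. X_2 → X_4 → X_9 ← X_3 → X_7 → X_8 — X_4:chain[blocks]; X_9:collider[open]; X_3:fork[open]; X_7:chain[open] ⇒ blocked
  6. X_2 → X_4 → X_8 — X_4:chain[blocks] ⇒ blocked
All paths are blocked; X_2 ⊥ X_8 | {X_1, X_4, X_6, X_9} holds.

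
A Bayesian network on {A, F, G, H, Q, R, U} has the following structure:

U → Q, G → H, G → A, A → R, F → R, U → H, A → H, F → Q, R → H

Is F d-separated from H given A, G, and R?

4 paths connect F and H; each must be blocked for d-separation to hold:
Path 1: F → Q ← U → H
  Q is a collider here and neither Q nor any of its descendants is conditioned on, so the collider stays closed — the path is blocked at Q.
Path 2: F → R ← A → H
  A is a fork here and A is conditioned on, so the path is blocked at A.
Path 3: F → R ← A ← G → H
  A is a chain here and A is conditioned on, so the path is blocked at A.
Path 4: F → R → H
  R is a chain here and R is conditioned on, so the path is blocked at R.
All paths are blocked; F ⊥ H | {A, G, R} holds.

Yes — F and H are d-separated given {A, G, R}.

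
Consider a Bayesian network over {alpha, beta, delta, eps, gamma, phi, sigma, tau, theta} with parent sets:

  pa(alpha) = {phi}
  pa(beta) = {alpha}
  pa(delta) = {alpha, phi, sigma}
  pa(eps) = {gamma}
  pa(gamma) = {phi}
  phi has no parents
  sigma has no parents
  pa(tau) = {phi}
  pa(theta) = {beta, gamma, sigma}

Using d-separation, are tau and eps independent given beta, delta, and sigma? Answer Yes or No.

5 paths connect tau and eps; each must be blocked for d-separation to hold:
  1. tau ← phi → gamma → eps — phi:fork[open]; gamma:chain[open] ⇒ active
  2. tau ← phi → alpha → beta → theta ← gamma → eps — phi:fork[open]; alpha:chain[open]; beta:chain[blocks]; theta:collider[blocks]; gamma:fork[open] ⇒ blocked
  3. tau ← phi → alpha → delta ← sigma → theta ← gamma → eps — phi:fork[open]; alpha:chain[open]; delta:collider[open]; sigma:fork[blocks]; theta:collider[blocks]; gamma:fork[open] ⇒ blocked
  4. tau ← phi → delta ← sigma → theta ← gamma → eps — phi:fork[open]; delta:collider[open]; sigma:fork[blocks]; theta:collider[blocks]; gamma:fork[open] ⇒ blocked
  5. tau ← phi → delta ← alpha → beta → theta ← gamma → eps — phi:fork[open]; delta:collider[open]; alpha:fork[open]; beta:chain[blocks]; theta:collider[blocks]; gamma:fork[open] ⇒ blocked
Since the path tau ← phi → gamma → eps is active, tau and eps are not d-separated given {beta, delta, sigma}.

No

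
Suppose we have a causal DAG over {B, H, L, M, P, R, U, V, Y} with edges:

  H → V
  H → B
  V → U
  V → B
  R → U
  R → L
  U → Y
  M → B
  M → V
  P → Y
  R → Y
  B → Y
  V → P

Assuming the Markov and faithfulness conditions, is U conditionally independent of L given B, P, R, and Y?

Yes — U and L are d-separated given {B, P, R, Y}.

Enumerating the 6 paths from U to L and testing each for blocking by {B, P, R, Y}:
  1. U ← V → P → Y ← R → L — V:fork[open]; P:chain[blocks]; Y:collider[open]; R:fork[blocks] ⇒ blocked
  2. U ← V ← H → B → Y ← R → L — V:chain[open]; H:fork[open]; B:chain[blocks]; Y:collider[open]; R:fork[blocks] ⇒ blocked
  3. U ← V → B → Y ← R → L — V:fork[open]; B:chain[blocks]; Y:collider[open]; R:fork[blocks] ⇒ blocked
  4. U ← V ← M → B → Y ← R → L — V:chain[open]; M:fork[open]; B:chain[blocks]; Y:collider[open]; R:fork[blocks] ⇒ blocked
  5. U ← R → L — R:fork[blocks] ⇒ blocked
  6. U → Y ← R → L — Y:collider[open]; R:fork[blocks] ⇒ blocked
Every path is blocked, so U and L are d-separated given {B, P, R, Y}.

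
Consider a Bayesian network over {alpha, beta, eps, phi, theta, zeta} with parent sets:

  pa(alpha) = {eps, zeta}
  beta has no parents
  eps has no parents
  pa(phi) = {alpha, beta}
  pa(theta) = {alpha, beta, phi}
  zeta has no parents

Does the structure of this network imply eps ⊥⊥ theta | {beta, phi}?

No

Enumerating the 3 paths from eps to theta and testing each for blocking by {beta, phi}:
  1. eps → alpha → phi ← beta → theta — alpha:chain[open]; phi:collider[open]; beta:fork[blocks] ⇒ blocked
  2. eps → alpha → phi → theta — alpha:chain[open]; phi:chain[blocks] ⇒ blocked
  3. eps → alpha → theta — alpha:chain[open] ⇒ active
Because an active path exists, eps and theta are not d-separated.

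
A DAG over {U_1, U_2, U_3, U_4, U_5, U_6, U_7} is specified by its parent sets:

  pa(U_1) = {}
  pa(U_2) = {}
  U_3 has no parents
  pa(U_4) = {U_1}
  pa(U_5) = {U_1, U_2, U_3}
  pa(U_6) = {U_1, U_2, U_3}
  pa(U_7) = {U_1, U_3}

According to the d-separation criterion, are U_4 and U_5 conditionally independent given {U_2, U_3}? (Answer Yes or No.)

No

5 paths connect U_4 and U_5; each must be blocked for d-separation to hold:
Path 1: U_4 ← U_1 → U_5
  U_1 is a fork and U_1 is not conditioned on — no node blocks this path, so it is active.
Path 2: U_4 ← U_1 → U_7 ← U_3 → U_5
  U_7 is a collider here and neither U_7 nor any of its descendants is conditioned on, so the collider stays closed — the path is blocked at U_7.
Path 3: U_4 ← U_1 → U_7 ← U_3 → U_6 ← U_2 → U_5
  U_7 is a collider here and neither U_7 nor any of its descendants is conditioned on, so the collider stays closed — the path is blocked at U_7.
Path 4: U_4 ← U_1 → U_6 ← U_3 → U_5
  U_6 is a collider here and neither U_6 nor any of its descendants is conditioned on, so the collider stays closed — the path is blocked at U_6.
Path 5: U_4 ← U_1 → U_6 ← U_2 → U_5
  U_6 is a collider here and neither U_6 nor any of its descendants is conditioned on, so the collider stays closed — the path is blocked at U_6.
At least one path is unblocked, so d-separation fails.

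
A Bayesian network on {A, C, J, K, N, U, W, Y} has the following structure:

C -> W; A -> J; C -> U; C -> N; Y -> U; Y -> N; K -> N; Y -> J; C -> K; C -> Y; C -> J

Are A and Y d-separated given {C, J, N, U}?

No — A and Y are not d-separated given {C, J, N, U}.

We examine all 5 paths between A and Y:
Path 1: A → J ← C → K → N ← Y
  C is a fork here and C is conditioned on, so the path is blocked at C.
Path 2: A → J ← C → Y
  C is a fork here and C is conditioned on, so the path is blocked at C.
Path 3: A → J ← C → N ← Y
  C is a fork here and C is conditioned on, so the path is blocked at C.
Path 4: A → J ← C → U ← Y
  C is a fork here and C is conditioned on, so the path is blocked at C.
Path 5: A → J ← Y
  J is a collider and J is conditioned on, which opens it — no node blocks this path, so it is active.
Because an active path exists, A and Y are not d-separated.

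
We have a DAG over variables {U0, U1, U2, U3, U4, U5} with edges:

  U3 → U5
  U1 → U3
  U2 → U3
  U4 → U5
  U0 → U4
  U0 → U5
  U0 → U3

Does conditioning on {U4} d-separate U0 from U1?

Yes

We examine all 3 paths between U0 and U1:
Path 1: U0 → U3 ← U1
  U3 is a collider here and neither U3 nor any of its descendants is conditioned on, so the collider stays closed — the path is blocked at U3.
Path 2: U0 → U5 ← U3 ← U1
  U5 is a collider here and neither U5 nor any of its descendants is conditioned on, so the collider stays closed — the path is blocked at U5.
Path 3: U0 → U4 → U5 ← U3 ← U1
  U4 is a chain here and U4 is conditioned on, so the path is blocked at U4.
All paths are blocked; U0 ⊥ U1 | {U4} holds.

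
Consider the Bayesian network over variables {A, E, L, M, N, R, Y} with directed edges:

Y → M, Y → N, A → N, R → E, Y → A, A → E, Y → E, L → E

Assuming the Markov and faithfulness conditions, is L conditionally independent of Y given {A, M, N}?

Yes — L and Y are d-separated given {A, M, N}.

3 paths connect L and Y; each must be blocked for d-separation to hold:
Path 1: L → E ← Y
  E is a collider here and neither E nor any of its descendants is conditioned on, so the collider stays closed — the path is blocked at E.
Path 2: L → E ← A → N ← Y
  E is a collider here and neither E nor any of its descendants is conditioned on, so the collider stays closed — the path is blocked at E.
Path 3: L → E ← A ← Y
  E is a collider here and neither E nor any of its descendants is conditioned on, so the collider stays closed — the path is blocked at E.
Since every path is blocked, d-separation holds.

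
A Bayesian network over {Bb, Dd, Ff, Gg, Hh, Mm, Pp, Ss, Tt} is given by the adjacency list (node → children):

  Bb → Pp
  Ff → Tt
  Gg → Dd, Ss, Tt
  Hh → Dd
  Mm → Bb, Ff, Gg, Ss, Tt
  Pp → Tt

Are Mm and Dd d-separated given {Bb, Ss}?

No — Mm and Dd are not d-separated given {Bb, Ss}.

There are 5 undirected paths between Mm and Dd; checking each against the conditioning set {Bb, Ss}:
Path 1: Mm → Bb → Pp → Tt ← Gg → Dd
  Bb is a chain here and Bb is conditioned on, so the path is blocked at Bb.
Path 2: Mm → Gg → Dd
  Gg is a chain and Gg is not conditioned on — no node blocks this path, so it is active.
Path 3: Mm → Tt ← Gg → Dd
  Tt is a collider here and neither Tt nor any of its descendants is conditioned on, so the collider stays closed — the path is blocked at Tt.
Path 4: Mm → Ff → Tt ← Gg → Dd
  Tt is a collider here and neither Tt nor any of its descendants is conditioned on, so the collider stays closed — the path is blocked at Tt.
Path 5: Mm → Ss ← Gg → Dd
  Ss is a collider and Ss is conditioned on, which opens it; Gg is a fork and Gg is not conditioned on — no node blocks this path, so it is active.
At least one path is unblocked, so d-separation fails.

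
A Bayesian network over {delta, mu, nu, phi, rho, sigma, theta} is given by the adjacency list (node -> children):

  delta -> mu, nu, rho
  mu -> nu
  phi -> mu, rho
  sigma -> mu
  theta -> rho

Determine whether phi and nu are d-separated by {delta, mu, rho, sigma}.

Enumerating the 4 paths from phi to nu and testing each for blocking by {delta, mu, rho, sigma}:
  1. phi → rho ← delta → nu — rho:collider[open]; delta:fork[blocks] ⇒ blocked
  2. phi → rho ← delta → mu → nu — rho:collider[open]; delta:fork[blocks]; mu:chain[blocks] ⇒ blocked
  3. phi → mu → nu — mu:chain[blocks] ⇒ blocked
  4. phi → mu ← delta → nu — mu:collider[open]; delta:fork[blocks] ⇒ blocked
Since every path is blocked, d-separation holds.

Yes — phi and nu are d-separated given {delta, mu, rho, sigma}.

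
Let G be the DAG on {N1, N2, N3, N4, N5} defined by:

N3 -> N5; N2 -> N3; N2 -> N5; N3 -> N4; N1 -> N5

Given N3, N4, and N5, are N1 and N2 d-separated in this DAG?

2 paths connect N1 and N2; each must be blocked for d-separation to hold:
  1. N1 → N5 ← N3 ← N2 — N5:collider[open]; N3:chain[blocks] ⇒ blocked
  2. N1 → N5 ← N2 — N5:collider[open] ⇒ active
Since the path N1 → N5 ← N2 is active, N1 and N2 are not d-separated given {N3, N4, N5}.

No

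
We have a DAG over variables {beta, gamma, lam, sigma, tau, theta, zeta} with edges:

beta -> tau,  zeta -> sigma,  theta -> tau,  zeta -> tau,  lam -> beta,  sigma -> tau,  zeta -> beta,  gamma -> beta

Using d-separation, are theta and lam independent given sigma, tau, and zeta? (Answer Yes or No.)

There are 3 undirected paths between theta and lam; checking each against the conditioning set {sigma, tau, zeta}:
  1. theta → tau ← sigma ← zeta → beta ← lam — tau:collider[open]; sigma:chain[blocks]; zeta:fork[blocks]; beta:collider[open] ⇒ blocked
  2. theta → tau ← zeta → beta ← lam — tau:collider[open]; zeta:fork[blocks]; beta:collider[open] ⇒ blocked
  3. theta → tau ← beta ← lam — tau:collider[open]; beta:chain[open] ⇒ active
Because an active path exists, theta and lam are not d-separated.

No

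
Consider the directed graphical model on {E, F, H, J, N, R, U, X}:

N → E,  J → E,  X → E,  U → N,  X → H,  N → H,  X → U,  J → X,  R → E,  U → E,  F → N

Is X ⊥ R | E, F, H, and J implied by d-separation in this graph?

No

We examine all 6 paths between X and R:
Path 1: X → U → N → E ← R
  U is a chain and U is not conditioned on; N is a chain and N is not conditioned on; E is a collider and E is conditioned on, which opens it — no node blocks this path, so it is active.
Path 2: X → U → E ← R
  U is a chain and U is not conditioned on; E is a collider and E is conditioned on, which opens it — no node blocks this path, so it is active.
Path 3: X ← J → E ← R
  J is a fork here and J is conditioned on, so the path is blocked at J.
Path 4: X → E ← R
  E is a collider and E is conditioned on, which opens it — no node blocks this path, so it is active.
Path 5: X → H ← N ← U → E ← R
  H is a collider and H is conditioned on, which opens it; N is a chain and N is not conditioned on; U is a fork and U is not conditioned on; E is a collider and E is conditioned on, which opens it — no node blocks this path, so it is active.
Path 6: X → H ← N → E ← R
  H is a collider and H is conditioned on, which opens it; N is a fork and N is not conditioned on; E is a collider and E is conditioned on, which opens it — no node blocks this path, so it is active.
Because an active path exists, X and R are not d-separated.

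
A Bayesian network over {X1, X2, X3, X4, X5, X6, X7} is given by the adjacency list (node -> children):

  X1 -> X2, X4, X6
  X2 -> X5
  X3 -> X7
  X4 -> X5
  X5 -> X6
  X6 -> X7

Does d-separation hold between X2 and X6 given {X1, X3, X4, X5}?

Enumerating the 4 paths from X2 to X6 and testing each for blocking by {X1, X3, X4, X5}:
Path 1: X2 → X5 → X6
  X5 is a chain here and X5 is conditioned on, so the path is blocked at X5.
Path 2: X2 → X5 ← X4 ← X1 → X6
  X4 is a chain here and X4 is conditioned on, so the path is blocked at X4.
Path 3: X2 ← X1 → X6
  X1 is a fork here and X1 is conditioned on, so the path is blocked at X1.
Path 4: X2 ← X1 → X4 → X5 → X6
  X1 is a fork here and X1 is conditioned on, so the path is blocked at X1.
Since every path is blocked, d-separation holds.

Yes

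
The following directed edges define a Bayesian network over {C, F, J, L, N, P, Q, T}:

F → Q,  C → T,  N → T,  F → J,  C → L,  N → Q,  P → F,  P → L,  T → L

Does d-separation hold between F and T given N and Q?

Yes

There are 3 undirected paths between F and T; checking each against the conditioning set {N, Q}:
Path 1: F ← P → L ← T
  L is a collider here and neither L nor any of its descendants is conditioned on, so the collider stays closed — the path is blocked at L.
Path 2: F ← P → L ← C → T
  L is a collider here and neither L nor any of its descendants is conditioned on, so the collider stays closed — the path is blocked at L.
Path 3: F → Q ← N → T
  N is a fork here and N is conditioned on, so the path is blocked at N.
Every path is blocked, so F and T are d-separated given {N, Q}.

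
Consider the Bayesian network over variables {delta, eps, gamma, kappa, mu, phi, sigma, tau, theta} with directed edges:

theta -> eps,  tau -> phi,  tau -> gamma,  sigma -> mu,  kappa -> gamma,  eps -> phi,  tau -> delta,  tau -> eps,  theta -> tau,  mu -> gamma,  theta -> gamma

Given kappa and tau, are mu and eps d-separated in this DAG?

Enumerating the 6 paths from mu to eps and testing each for blocking by {kappa, tau}:
Path 1: mu → gamma ← tau → eps
  gamma is a collider here and neither gamma nor any of its descendants is conditioned on, so the collider stays closed — the path is blocked at gamma.
Path 2: mu → gamma ← tau ← theta → eps
  gamma is a collider here and neither gamma nor any of its descendants is conditioned on, so the collider stays closed — the path is blocked at gamma.
Path 3: mu → gamma ← tau → phi ← eps
  gamma is a collider here and neither gamma nor any of its descendants is conditioned on, so the collider stays closed — the path is blocked at gamma.
Path 4: mu → gamma ← theta → tau → eps
  gamma is a collider here and neither gamma nor any of its descendants is conditioned on, so the collider stays closed — the path is blocked at gamma.
Path 5: mu → gamma ← theta → tau → phi ← eps
  gamma is a collider here and neither gamma nor any of its descendants is conditioned on, so the collider stays closed — the path is blocked at gamma.
Path 6: mu → gamma ← theta → eps
  gamma is a collider here and neither gamma nor any of its descendants is conditioned on, so the collider stays closed — the path is blocked at gamma.
All paths are blocked; mu ⊥ eps | {kappa, tau} holds.

Yes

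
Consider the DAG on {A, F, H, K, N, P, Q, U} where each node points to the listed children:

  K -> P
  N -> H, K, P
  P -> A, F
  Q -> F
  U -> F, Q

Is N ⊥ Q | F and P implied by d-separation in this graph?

4 paths connect N and Q; each must be blocked for d-separation to hold:
  1. N → K → P → F ← U → Q — K:chain[open]; P:chain[blocks]; F:collider[open]; U:fork[open] ⇒ blocked
  2. N → K → P → F ← Q — K:chain[open]; P:chain[blocks]; F:collider[open] ⇒ blocked
  3. N → P → F ← U → Q — P:chain[blocks]; F:collider[open]; U:fork[open] ⇒ blocked
  4. N → P → F ← Q — P:chain[blocks]; F:collider[open] ⇒ blocked
All paths are blocked; N ⊥ Q | {F, P} holds.

Yes — N and Q are d-separated given {F, P}.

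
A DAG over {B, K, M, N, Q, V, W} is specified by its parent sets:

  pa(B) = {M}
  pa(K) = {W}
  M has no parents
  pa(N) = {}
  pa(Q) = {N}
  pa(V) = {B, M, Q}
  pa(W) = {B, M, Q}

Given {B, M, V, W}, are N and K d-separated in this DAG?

Yes

We examine all 5 paths between N and K:
  1. N → Q → V ← M → W → K — Q:chain[open]; V:collider[open]; M:fork[blocks]; W:chain[blocks] ⇒ blocked
  2. N → Q → V ← M → B → W → K — Q:chain[open]; V:collider[open]; M:fork[blocks]; B:chain[blocks]; W:chain[blocks] ⇒ blocked
  3. N → Q → V ← B ← M → W → K — Q:chain[open]; V:collider[open]; B:chain[blocks]; M:fork[blocks]; W:chain[blocks] ⇒ blocked
  4. N → Q → V ← B → W → K — Q:chain[open]; V:collider[open]; B:fork[blocks]; W:chain[blocks] ⇒ blocked
  5. N → Q → W → K — Q:chain[open]; W:chain[blocks] ⇒ blocked
Every path is blocked, so N and K are d-separated given {B, M, V, W}.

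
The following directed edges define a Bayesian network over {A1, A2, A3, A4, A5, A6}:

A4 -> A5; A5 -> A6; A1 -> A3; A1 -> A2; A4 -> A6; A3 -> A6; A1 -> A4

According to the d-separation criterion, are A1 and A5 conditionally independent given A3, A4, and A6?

Enumerating the 4 paths from A1 to A5 and testing each for blocking by {A3, A4, A6}:
  1. A1 → A3 → A6 ← A5 — A3:chain[blocks]; A6:collider[open] ⇒ blocked
  2. A1 → A3 → A6 ← A4 → A5 — A3:chain[blocks]; A6:collider[open]; A4:fork[blocks] ⇒ blocked
  3. A1 → A4 → A5 — A4:chain[blocks] ⇒ blocked
  4. A1 → A4 → A6 ← A5 — A4:chain[blocks]; A6:collider[open] ⇒ blocked
Every path is blocked, so A1 and A5 are d-separated given {A3, A4, A6}.

Yes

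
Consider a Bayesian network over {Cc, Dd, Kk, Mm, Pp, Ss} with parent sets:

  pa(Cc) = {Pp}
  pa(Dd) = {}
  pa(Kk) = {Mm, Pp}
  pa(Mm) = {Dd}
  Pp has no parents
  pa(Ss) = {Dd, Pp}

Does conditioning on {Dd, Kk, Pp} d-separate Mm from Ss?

Yes

2 paths connect Mm and Ss; each must be blocked for d-separation to hold:
Path 1: Mm → Kk ← Pp → Ss
  Pp is a fork here and Pp is conditioned on, so the path is blocked at Pp.
Path 2: Mm ← Dd → Ss
  Dd is a fork here and Dd is conditioned on, so the path is blocked at Dd.
All paths are blocked; Mm ⊥ Ss | {Dd, Kk, Pp} holds.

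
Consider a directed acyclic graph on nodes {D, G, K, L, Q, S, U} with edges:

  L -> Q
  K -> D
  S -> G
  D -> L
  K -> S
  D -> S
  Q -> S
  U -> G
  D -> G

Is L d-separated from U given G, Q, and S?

We examine all 6 paths between L and U:
  1. L → Q → S ← K → D → G ← U — Q:chain[blocks]; S:collider[open]; K:fork[open]; D:chain[open]; G:collider[open] ⇒ blocked
  2. L → Q → S → G ← U — Q:chain[blocks]; S:chain[blocks]; G:collider[open] ⇒ blocked
  3. L → Q → S ← D → G ← U — Q:chain[blocks]; S:collider[open]; D:fork[open]; G:collider[open] ⇒ blocked
  4. L ← D ← K → S → G ← U — D:chain[open]; K:fork[open]; S:chain[blocks]; G:collider[open] ⇒ blocked
  5. L ← D → G ← U — D:fork[open]; G:collider[open] ⇒ active
  6. L ← D → S → G ← U — D:fork[open]; S:chain[blocks]; G:collider[open] ⇒ blocked
Since the path L ← D → G ← U is active, L and U are not d-separated given {G, Q, S}.

No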